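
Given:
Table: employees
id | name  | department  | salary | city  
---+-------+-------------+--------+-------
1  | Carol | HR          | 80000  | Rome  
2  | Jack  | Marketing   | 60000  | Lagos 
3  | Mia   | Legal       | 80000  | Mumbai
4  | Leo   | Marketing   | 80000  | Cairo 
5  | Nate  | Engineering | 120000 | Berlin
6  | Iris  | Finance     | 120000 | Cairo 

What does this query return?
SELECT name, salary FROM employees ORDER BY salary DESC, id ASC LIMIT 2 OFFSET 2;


Sort by salary DESC (id ASC tiebreak), then skip 2 and take 2
Rows 3 through 4

2 rows:
Carol, 80000
Mia, 80000


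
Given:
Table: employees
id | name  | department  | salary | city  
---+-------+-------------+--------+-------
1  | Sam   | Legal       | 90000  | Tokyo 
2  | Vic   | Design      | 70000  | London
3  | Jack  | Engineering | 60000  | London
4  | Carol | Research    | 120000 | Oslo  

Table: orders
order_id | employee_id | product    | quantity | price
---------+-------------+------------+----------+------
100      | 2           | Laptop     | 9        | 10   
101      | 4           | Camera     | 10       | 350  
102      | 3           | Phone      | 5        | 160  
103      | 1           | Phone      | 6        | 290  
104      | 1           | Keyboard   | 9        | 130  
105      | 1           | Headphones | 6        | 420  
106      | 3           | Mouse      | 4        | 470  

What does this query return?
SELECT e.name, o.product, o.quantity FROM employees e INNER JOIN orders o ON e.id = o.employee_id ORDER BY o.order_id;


Joining employees.id = orders.employee_id:
  employee Vic (id=2) -> order Laptop
  employee Carol (id=4) -> order Camera
  employee Jack (id=3) -> order Phone
  employee Sam (id=1) -> order Phone
  employee Sam (id=1) -> order Keyboard
  employee Sam (id=1) -> order Headphones
  employee Jack (id=3) -> order Mouse


7 rows:
Vic, Laptop, 9
Carol, Camera, 10
Jack, Phone, 5
Sam, Phone, 6
Sam, Keyboard, 9
Sam, Headphones, 6
Jack, Mouse, 4


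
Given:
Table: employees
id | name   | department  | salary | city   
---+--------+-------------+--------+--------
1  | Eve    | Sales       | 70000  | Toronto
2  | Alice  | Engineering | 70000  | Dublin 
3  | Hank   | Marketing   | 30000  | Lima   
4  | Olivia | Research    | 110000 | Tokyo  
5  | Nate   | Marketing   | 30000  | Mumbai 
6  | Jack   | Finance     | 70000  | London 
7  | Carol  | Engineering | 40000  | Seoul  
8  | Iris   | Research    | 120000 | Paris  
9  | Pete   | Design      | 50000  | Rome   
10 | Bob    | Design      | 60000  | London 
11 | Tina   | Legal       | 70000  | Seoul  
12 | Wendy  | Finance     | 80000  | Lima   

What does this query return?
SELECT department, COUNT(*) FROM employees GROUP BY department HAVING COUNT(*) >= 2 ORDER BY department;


Groups with count >= 2:
  Design: 2 -> PASS
  Engineering: 2 -> PASS
  Finance: 2 -> PASS
  Marketing: 2 -> PASS
  Research: 2 -> PASS
  Legal: 1 -> filtered out
  Sales: 1 -> filtered out


5 groups:
Design, 2
Engineering, 2
Finance, 2
Marketing, 2
Research, 2


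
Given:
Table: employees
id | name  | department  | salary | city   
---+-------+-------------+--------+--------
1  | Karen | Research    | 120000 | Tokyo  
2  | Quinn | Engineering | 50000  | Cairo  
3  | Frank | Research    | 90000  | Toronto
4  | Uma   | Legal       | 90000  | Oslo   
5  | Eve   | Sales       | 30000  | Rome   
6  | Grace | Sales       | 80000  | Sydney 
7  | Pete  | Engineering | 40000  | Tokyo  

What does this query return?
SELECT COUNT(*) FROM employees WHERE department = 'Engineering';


Counting rows where department = 'Engineering'
  Quinn -> MATCH
  Pete -> MATCH


2


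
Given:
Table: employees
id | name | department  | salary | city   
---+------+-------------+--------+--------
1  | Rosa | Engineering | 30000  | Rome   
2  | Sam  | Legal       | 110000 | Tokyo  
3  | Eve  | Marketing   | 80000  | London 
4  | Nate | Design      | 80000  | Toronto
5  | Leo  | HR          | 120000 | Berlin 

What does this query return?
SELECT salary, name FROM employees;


Projecting columns: salary, name

5 rows:
30000, Rosa
110000, Sam
80000, Eve
80000, Nate
120000, Leo


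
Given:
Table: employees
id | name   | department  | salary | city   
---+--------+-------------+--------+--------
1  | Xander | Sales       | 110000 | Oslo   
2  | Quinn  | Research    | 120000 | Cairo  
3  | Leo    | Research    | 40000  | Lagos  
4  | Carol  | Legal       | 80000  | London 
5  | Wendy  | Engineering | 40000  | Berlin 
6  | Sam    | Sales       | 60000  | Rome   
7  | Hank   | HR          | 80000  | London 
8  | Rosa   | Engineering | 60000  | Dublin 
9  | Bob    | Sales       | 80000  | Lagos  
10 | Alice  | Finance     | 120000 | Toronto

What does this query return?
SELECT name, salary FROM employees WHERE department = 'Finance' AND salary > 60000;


Filtering: department = 'Finance' AND salary > 60000
Matching: 1 rows

1 rows:
Alice, 120000


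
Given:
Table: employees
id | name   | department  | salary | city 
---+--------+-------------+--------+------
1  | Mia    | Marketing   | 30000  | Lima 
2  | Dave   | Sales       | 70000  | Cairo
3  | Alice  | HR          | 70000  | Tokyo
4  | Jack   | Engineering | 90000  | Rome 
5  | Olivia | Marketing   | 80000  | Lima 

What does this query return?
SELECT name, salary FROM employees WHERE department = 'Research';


Filtering: department = 'Research'
Matching rows: 0

Empty result set (0 rows)


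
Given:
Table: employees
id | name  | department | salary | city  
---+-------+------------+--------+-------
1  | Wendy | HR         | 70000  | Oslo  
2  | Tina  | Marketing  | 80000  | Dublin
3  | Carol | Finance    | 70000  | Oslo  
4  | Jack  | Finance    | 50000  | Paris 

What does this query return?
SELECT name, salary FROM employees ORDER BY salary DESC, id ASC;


Sorting by salary DESC, then id ASC for ties

4 rows:
Tina, 80000
Wendy, 70000
Carol, 70000
Jack, 50000


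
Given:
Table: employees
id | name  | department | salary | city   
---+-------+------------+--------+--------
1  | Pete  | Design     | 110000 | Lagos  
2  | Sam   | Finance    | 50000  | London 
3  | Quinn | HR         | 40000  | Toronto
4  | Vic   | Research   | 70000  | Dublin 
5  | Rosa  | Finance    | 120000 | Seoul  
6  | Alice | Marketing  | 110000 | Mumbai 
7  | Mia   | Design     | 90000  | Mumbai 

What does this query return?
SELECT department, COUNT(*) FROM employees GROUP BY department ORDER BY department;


Assigning each row to its department group:
  Pete -> Design
  Sam -> Finance
  Quinn -> HR
  Vic -> Research
  Rosa -> Finance
  Alice -> Marketing
  Mia -> Design


5 groups:
Design, 2
Finance, 2
HR, 1
Marketing, 1
Research, 1


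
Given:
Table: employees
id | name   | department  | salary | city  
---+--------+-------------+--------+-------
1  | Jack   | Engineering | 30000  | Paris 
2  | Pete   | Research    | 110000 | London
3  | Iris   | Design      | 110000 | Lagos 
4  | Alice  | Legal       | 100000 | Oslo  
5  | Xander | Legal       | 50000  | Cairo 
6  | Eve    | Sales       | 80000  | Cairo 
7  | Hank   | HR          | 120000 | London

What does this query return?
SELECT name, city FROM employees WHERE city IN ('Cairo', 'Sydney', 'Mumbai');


Filtering: city IN ('Cairo', 'Sydney', 'Mumbai')
Matching: 2 rows

2 rows:
Xander, Cairo
Eve, Cairo


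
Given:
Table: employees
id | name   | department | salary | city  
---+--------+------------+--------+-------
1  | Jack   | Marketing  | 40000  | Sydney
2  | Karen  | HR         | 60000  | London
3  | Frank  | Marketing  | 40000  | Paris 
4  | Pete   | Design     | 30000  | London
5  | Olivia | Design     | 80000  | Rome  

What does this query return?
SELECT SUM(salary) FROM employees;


SUM(salary) = 40000 + 60000 + 40000 + 30000 + 80000 = 250000

250000


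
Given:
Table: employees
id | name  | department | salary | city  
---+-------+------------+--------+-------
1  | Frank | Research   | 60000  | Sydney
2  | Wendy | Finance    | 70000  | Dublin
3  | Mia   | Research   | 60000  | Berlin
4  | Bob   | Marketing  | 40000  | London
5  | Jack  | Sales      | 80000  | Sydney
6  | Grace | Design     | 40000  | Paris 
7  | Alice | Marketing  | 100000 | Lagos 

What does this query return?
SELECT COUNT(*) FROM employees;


COUNT(*) counts all rows

7


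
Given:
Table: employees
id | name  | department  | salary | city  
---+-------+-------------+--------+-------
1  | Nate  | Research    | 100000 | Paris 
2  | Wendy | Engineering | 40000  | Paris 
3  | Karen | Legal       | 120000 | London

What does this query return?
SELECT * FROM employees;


SELECT * returns all 3 rows with all columns

3 rows:
1, Nate, Research, 100000, Paris
2, Wendy, Engineering, 40000, Paris
3, Karen, Legal, 120000, London


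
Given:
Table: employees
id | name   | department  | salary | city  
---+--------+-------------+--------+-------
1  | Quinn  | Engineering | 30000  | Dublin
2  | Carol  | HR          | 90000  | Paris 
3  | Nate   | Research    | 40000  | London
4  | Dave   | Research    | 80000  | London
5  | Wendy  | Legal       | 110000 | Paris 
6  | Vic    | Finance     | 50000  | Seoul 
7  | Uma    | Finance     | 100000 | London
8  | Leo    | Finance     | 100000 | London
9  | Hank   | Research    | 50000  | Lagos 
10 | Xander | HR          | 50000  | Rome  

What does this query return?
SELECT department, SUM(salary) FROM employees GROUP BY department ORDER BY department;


Summing salary within each department:
  Engineering: 30000 = 30000
  Finance: 50000 + 100000 + 100000 = 250000
  HR: 90000 + 50000 = 140000
  Legal: 110000 = 110000
  Research: 40000 + 80000 + 50000 = 170000


5 groups:
Engineering, 30000
Finance, 250000
HR, 140000
Legal, 110000
Research, 170000


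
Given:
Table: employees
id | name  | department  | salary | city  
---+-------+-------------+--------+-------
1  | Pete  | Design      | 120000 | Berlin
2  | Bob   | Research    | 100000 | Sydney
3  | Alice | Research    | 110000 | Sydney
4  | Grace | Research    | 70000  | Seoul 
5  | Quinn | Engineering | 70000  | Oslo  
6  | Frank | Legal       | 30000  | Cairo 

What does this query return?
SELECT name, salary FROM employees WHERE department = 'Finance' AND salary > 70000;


Filtering: department = 'Finance' AND salary > 70000
Matching: 0 rows

Empty result set (0 rows)


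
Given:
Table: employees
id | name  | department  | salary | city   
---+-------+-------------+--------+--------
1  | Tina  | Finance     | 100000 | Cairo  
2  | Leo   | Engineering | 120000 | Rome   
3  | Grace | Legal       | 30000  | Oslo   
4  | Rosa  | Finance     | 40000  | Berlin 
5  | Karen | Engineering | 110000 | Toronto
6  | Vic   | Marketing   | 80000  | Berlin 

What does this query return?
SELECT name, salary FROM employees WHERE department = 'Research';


Filtering: department = 'Research'
Matching rows: 0

Empty result set (0 rows)


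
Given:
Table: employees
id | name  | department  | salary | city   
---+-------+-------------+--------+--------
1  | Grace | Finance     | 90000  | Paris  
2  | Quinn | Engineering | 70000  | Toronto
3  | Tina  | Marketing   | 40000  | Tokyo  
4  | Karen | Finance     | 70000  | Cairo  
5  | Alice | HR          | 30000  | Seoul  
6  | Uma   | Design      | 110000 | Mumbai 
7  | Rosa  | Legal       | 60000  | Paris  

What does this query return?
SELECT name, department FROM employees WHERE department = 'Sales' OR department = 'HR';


Filtering: department = 'Sales' OR 'HR'
Matching: 1 rows

1 rows:
Alice, HR


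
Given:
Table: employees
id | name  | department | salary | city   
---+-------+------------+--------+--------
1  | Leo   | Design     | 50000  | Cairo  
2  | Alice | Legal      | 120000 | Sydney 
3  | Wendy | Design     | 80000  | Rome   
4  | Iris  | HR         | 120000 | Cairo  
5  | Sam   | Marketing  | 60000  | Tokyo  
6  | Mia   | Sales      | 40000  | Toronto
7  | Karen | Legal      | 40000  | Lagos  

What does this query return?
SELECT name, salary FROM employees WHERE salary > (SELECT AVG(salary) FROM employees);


Subquery: AVG(salary) = 72857.14
Filtering: salary > 72857.14
  Alice (120000) -> MATCH
  Wendy (80000) -> MATCH
  Iris (120000) -> MATCH


3 rows:
Alice, 120000
Wendy, 80000
Iris, 120000


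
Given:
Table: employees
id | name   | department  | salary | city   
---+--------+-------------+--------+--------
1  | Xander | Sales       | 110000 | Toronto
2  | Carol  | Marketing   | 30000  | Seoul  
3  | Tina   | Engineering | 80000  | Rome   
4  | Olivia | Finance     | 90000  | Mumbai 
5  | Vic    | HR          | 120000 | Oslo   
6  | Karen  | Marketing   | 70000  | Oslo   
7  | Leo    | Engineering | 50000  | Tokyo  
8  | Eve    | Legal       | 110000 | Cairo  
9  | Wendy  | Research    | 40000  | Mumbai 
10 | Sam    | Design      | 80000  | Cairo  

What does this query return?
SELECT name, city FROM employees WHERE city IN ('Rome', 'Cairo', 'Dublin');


Filtering: city IN ('Rome', 'Cairo', 'Dublin')
Matching: 3 rows

3 rows:
Tina, Rome
Eve, Cairo
Sam, Cairo


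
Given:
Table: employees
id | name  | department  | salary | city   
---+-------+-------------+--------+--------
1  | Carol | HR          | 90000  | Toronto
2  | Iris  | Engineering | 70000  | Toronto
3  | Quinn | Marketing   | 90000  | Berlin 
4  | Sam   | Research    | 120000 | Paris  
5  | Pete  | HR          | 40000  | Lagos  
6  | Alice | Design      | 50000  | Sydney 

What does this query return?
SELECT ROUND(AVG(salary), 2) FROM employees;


SUM(salary) = 460000
COUNT = 6
ROUND(AVG, 2) = ROUND(460000 / 6, 2) = 76666.67

76666.67


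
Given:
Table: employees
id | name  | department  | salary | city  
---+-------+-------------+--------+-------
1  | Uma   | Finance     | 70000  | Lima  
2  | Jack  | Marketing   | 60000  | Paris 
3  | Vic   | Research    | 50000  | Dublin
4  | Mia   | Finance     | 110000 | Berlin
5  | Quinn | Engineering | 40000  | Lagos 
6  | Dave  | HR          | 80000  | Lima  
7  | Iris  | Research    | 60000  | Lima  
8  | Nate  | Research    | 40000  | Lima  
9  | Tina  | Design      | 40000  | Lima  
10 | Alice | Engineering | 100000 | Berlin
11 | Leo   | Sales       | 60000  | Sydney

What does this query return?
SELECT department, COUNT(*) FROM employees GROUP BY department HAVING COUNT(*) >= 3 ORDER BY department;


Groups with count >= 3:
  Research: 3 -> PASS
  Design: 1 -> filtered out
  Engineering: 2 -> filtered out
  Finance: 2 -> filtered out
  HR: 1 -> filtered out
  Marketing: 1 -> filtered out
  Sales: 1 -> filtered out


1 groups:
Research, 3


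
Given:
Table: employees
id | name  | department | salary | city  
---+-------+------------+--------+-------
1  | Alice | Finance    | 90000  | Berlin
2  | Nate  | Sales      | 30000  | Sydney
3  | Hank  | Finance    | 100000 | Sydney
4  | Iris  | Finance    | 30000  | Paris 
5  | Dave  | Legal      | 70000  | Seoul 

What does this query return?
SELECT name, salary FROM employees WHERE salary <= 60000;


Filtering: salary <= 60000
Matching: 2 rows

2 rows:
Nate, 30000
Iris, 30000


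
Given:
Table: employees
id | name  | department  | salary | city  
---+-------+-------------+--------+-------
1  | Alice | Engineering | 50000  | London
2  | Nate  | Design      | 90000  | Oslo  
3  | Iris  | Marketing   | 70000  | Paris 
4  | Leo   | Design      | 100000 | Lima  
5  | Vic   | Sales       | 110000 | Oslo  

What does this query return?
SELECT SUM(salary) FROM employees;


SUM(salary) = 50000 + 90000 + 70000 + 100000 + 110000 = 420000

420000


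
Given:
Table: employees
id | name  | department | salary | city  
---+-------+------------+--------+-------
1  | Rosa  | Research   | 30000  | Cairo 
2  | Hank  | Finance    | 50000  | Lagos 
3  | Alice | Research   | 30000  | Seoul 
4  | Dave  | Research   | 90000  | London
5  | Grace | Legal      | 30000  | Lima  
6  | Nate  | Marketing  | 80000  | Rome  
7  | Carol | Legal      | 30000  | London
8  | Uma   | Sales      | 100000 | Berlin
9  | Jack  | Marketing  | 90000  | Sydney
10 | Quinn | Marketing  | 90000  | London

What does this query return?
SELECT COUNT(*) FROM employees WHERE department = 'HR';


Counting rows where department = 'HR'


0


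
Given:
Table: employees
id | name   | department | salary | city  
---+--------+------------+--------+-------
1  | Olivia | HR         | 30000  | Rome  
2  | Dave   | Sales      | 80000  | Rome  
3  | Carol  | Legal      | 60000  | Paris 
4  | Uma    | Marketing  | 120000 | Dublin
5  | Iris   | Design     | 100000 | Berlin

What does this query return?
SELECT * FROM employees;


SELECT * returns all 5 rows with all columns

5 rows:
1, Olivia, HR, 30000, Rome
2, Dave, Sales, 80000, Rome
3, Carol, Legal, 60000, Paris
4, Uma, Marketing, 120000, Dublin
5, Iris, Design, 100000, Berlin


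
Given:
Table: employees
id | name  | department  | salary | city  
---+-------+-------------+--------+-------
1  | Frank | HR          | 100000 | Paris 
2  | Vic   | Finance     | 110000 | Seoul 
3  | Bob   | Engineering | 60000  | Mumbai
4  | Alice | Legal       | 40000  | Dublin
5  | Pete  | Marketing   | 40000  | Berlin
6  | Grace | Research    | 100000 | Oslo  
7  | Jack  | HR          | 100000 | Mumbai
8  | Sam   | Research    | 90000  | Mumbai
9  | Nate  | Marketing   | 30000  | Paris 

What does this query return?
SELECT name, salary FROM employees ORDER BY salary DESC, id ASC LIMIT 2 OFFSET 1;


Sort by salary DESC (id ASC tiebreak), then skip 1 and take 2
Rows 2 through 3

2 rows:
Frank, 100000
Grace, 100000


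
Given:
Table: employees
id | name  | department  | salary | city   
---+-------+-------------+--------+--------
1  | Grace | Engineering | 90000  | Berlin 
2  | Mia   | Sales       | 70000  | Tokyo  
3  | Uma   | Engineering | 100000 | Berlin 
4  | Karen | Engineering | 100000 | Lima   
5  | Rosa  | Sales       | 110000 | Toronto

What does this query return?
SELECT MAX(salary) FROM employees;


Salaries: 90000, 70000, 100000, 100000, 110000
MAX = 110000

110000


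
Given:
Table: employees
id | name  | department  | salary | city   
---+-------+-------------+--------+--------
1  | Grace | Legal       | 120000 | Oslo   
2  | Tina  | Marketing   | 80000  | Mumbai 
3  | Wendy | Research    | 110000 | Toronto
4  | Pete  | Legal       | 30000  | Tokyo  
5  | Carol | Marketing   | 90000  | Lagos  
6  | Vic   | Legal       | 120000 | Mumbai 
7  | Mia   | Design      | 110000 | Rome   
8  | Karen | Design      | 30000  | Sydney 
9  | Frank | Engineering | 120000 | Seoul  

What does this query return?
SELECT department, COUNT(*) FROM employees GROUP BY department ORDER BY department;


Assigning each row to its department group:
  Grace -> Legal
  Tina -> Marketing
  Wendy -> Research
  Pete -> Legal
  Carol -> Marketing
  Vic -> Legal
  Mia -> Design
  Karen -> Design
  Frank -> Engineering


5 groups:
Design, 2
Engineering, 1
Legal, 3
Marketing, 2
Research, 1


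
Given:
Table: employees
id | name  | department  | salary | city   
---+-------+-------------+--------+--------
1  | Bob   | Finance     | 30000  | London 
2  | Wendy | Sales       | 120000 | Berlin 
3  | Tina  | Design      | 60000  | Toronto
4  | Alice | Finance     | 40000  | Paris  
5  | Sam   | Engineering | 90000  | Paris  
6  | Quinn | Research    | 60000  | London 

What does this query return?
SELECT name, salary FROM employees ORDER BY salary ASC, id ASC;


Sorting by salary ASC, then id ASC for ties

6 rows:
Bob, 30000
Alice, 40000
Tina, 60000
Quinn, 60000
Sam, 90000
Wendy, 120000


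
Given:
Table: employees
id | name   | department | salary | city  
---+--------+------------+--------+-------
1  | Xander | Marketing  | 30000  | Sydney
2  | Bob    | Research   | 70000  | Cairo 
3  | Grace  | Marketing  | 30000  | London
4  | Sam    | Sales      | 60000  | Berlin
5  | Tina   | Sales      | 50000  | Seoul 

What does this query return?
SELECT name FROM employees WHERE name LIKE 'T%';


LIKE 'T%' matches names starting with 'T'
Matching: 1

1 rows:
Tina


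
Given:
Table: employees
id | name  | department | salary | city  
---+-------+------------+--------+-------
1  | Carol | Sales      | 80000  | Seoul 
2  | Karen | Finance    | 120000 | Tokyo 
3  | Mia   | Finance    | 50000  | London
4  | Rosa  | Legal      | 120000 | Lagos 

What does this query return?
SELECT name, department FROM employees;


Projecting columns: name, department

4 rows:
Carol, Sales
Karen, Finance
Mia, Finance
Rosa, Legal


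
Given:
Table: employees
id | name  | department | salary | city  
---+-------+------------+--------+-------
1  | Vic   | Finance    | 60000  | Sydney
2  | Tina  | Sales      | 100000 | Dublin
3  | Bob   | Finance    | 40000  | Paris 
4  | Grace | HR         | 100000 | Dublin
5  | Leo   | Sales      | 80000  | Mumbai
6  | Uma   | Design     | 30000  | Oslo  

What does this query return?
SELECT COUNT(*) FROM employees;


COUNT(*) counts all rows

6


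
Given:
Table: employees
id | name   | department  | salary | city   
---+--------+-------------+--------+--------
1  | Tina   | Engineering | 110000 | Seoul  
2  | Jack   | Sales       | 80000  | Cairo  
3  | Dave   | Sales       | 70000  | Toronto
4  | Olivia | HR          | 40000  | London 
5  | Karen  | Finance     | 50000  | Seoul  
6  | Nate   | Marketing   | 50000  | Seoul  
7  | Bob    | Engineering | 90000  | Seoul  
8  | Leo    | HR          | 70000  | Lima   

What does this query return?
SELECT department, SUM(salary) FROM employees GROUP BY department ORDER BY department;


Summing salary within each department:
  Engineering: 110000 + 90000 = 200000
  Finance: 50000 = 50000
  HR: 40000 + 70000 = 110000
  Marketing: 50000 = 50000
  Sales: 80000 + 70000 = 150000


5 groups:
Engineering, 200000
Finance, 50000
HR, 110000
Marketing, 50000
Sales, 150000


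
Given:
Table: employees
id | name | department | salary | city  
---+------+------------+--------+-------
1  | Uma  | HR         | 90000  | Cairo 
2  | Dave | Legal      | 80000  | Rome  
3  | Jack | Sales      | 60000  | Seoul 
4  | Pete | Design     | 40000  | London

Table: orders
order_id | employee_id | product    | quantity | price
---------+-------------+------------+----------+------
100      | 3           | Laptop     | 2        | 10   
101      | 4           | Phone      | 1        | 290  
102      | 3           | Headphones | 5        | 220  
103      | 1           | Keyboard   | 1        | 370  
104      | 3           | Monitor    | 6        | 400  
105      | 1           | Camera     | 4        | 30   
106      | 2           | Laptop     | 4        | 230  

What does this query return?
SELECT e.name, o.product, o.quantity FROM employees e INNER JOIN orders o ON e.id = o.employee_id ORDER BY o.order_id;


Joining employees.id = orders.employee_id:
  employee Jack (id=3) -> order Laptop
  employee Pete (id=4) -> order Phone
  employee Jack (id=3) -> order Headphones
  employee Uma (id=1) -> order Keyboard
  employee Jack (id=3) -> order Monitor
  employee Uma (id=1) -> order Camera
  employee Dave (id=2) -> order Laptop


7 rows:
Jack, Laptop, 2
Pete, Phone, 1
Jack, Headphones, 5
Uma, Keyboard, 1
Jack, Monitor, 6
Uma, Camera, 4
Dave, Laptop, 4


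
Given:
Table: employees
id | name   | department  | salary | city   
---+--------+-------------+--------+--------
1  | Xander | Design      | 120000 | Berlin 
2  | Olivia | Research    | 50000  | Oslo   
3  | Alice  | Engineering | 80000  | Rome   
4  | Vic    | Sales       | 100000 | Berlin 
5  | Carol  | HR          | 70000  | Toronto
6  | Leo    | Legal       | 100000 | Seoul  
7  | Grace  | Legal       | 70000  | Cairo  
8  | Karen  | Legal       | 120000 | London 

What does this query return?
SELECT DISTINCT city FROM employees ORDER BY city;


All 'city' values (row order): Berlin, Oslo, Rome, Berlin, Toronto, Seoul, Cairo, London
Removing duplicates leaves 7 unique value(s).

7 values:
Berlin
Cairo
London
Oslo
Rome
Seoul
Toronto


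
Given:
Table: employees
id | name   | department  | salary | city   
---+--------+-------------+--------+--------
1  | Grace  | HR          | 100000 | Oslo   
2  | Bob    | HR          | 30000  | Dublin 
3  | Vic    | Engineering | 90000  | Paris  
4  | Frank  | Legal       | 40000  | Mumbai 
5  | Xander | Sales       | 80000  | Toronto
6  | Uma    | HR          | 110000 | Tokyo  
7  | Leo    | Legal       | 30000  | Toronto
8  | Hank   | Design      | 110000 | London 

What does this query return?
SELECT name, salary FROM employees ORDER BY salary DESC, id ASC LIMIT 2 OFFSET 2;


Sort by salary DESC (id ASC tiebreak), then skip 2 and take 2
Rows 3 through 4

2 rows:
Grace, 100000
Vic, 90000


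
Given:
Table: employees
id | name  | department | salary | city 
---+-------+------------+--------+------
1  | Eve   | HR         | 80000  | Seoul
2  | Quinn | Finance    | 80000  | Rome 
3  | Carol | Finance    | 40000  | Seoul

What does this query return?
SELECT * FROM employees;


SELECT * returns all 3 rows with all columns

3 rows:
1, Eve, HR, 80000, Seoul
2, Quinn, Finance, 80000, Rome
3, Carol, Finance, 40000, Seoul


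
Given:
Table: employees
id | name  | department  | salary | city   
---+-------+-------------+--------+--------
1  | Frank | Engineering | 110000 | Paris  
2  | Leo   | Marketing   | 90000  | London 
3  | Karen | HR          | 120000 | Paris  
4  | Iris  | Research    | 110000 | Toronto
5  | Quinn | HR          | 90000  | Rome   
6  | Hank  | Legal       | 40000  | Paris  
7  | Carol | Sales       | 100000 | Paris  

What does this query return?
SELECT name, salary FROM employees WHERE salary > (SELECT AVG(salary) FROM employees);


Subquery: AVG(salary) = 94285.71
Filtering: salary > 94285.71
  Frank (110000) -> MATCH
  Karen (120000) -> MATCH
  Iris (110000) -> MATCH
  Carol (100000) -> MATCH


4 rows:
Frank, 110000
Karen, 120000
Iris, 110000
Carol, 100000


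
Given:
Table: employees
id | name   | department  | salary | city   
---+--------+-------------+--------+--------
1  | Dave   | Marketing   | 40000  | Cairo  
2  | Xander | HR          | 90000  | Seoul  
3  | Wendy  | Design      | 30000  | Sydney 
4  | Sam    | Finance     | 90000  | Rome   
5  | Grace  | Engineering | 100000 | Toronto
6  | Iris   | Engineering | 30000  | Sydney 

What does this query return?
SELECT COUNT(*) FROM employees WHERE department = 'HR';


Counting rows where department = 'HR'
  Xander -> MATCH


1


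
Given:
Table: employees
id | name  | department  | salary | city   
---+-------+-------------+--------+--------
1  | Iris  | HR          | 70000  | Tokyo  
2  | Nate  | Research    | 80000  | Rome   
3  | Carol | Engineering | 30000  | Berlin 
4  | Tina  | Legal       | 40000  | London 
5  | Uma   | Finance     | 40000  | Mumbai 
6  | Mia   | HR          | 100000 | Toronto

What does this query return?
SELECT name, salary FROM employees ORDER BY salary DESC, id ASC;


Sorting by salary DESC, then id ASC for ties

6 rows:
Mia, 100000
Nate, 80000
Iris, 70000
Tina, 40000
Uma, 40000
Carol, 30000


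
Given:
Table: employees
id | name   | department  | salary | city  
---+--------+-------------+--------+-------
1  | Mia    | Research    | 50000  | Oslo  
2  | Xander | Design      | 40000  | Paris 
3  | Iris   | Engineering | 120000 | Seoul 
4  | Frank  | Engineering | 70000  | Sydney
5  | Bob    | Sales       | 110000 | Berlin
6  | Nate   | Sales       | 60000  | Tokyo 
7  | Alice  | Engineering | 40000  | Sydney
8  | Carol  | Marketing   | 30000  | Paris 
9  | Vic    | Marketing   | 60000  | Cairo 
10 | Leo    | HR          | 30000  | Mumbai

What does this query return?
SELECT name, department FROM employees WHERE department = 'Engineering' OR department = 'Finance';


Filtering: department = 'Engineering' OR 'Finance'
Matching: 3 rows

3 rows:
Iris, Engineering
Frank, Engineering
Alice, Engineering


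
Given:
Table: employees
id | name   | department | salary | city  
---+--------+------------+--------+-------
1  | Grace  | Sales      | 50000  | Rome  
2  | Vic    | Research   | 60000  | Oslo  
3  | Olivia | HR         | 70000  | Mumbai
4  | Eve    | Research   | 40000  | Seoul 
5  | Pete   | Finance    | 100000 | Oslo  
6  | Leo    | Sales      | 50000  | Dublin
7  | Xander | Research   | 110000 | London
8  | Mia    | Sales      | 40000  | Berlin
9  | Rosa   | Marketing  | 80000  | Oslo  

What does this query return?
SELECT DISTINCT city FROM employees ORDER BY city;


All 'city' values (row order): Rome, Oslo, Mumbai, Seoul, Oslo, Dublin, London, Berlin, Oslo
Removing duplicates leaves 7 unique value(s).

7 values:
Berlin
Dublin
London
Mumbai
Oslo
Rome
Seoul


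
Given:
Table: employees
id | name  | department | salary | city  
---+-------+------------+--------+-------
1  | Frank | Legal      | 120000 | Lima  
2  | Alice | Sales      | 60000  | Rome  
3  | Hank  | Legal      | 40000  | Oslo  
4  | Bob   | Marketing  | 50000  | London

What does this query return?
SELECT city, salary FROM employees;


Projecting columns: city, salary

4 rows:
Lima, 120000
Rome, 60000
Oslo, 40000
London, 50000


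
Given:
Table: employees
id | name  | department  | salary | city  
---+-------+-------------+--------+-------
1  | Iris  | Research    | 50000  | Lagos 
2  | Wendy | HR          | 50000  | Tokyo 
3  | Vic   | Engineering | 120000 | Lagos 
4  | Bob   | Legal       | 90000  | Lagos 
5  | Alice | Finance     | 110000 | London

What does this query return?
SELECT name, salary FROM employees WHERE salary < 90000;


Filtering: salary < 90000
Matching: 2 rows

2 rows:
Iris, 50000
Wendy, 50000


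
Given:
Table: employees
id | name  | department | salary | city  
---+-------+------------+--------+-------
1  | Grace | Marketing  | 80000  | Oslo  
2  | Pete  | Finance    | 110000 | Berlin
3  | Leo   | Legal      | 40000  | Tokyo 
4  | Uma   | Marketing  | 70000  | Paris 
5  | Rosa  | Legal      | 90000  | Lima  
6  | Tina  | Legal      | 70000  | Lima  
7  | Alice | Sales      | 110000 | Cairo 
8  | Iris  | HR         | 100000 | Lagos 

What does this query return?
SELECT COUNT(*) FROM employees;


COUNT(*) counts all rows

8


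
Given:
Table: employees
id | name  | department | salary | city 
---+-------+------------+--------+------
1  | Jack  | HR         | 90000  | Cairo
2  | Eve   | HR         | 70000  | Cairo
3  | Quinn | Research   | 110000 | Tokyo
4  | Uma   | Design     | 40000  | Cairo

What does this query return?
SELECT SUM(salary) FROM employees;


SUM(salary) = 90000 + 70000 + 110000 + 40000 = 310000

310000


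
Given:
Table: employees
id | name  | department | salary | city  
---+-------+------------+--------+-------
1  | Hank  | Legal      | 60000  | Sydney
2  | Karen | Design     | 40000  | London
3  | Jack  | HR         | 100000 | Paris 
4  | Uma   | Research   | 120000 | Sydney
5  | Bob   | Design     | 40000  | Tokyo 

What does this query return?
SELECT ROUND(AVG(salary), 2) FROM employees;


SUM(salary) = 360000
COUNT = 5
ROUND(AVG, 2) = ROUND(360000 / 5, 2) = 72000.0

72000.0


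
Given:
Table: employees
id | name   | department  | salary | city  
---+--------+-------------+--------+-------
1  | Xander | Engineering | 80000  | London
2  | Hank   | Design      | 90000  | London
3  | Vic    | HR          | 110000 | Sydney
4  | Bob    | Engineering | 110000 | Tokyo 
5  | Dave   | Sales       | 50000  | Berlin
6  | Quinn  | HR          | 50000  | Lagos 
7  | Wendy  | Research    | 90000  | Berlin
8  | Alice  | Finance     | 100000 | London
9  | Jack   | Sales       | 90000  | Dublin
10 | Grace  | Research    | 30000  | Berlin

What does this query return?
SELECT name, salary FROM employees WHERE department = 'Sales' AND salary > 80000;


Filtering: department = 'Sales' AND salary > 80000
Matching: 1 rows

1 rows:
Jack, 90000


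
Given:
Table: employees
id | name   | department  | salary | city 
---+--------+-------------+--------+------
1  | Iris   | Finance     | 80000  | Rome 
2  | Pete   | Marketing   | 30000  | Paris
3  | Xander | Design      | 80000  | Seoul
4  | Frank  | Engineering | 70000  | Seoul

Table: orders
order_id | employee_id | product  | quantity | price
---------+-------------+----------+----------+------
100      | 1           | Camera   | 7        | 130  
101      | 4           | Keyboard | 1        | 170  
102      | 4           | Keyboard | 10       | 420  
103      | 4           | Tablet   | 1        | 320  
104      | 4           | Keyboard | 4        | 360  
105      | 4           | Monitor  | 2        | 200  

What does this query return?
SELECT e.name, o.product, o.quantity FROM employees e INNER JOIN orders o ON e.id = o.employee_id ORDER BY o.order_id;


Joining employees.id = orders.employee_id:
  employee Iris (id=1) -> order Camera
  employee Frank (id=4) -> order Keyboard
  employee Frank (id=4) -> order Keyboard
  employee Frank (id=4) -> order Tablet
  employee Frank (id=4) -> order Keyboard
  employee Frank (id=4) -> order Monitor


6 rows:
Iris, Camera, 7
Frank, Keyboard, 1
Frank, Keyboard, 10
Frank, Tablet, 1
Frank, Keyboard, 4
Frank, Monitor, 2


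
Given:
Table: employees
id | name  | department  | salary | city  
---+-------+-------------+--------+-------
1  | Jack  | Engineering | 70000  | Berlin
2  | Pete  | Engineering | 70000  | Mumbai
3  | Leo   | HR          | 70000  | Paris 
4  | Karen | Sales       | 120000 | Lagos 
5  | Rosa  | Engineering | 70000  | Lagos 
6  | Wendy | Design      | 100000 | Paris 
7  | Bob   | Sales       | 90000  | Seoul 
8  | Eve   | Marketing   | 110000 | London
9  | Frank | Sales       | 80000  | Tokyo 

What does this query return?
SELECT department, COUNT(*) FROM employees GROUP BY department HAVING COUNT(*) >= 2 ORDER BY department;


Groups with count >= 2:
  Engineering: 3 -> PASS
  Sales: 3 -> PASS
  Design: 1 -> filtered out
  HR: 1 -> filtered out
  Marketing: 1 -> filtered out


2 groups:
Engineering, 3
Sales, 3


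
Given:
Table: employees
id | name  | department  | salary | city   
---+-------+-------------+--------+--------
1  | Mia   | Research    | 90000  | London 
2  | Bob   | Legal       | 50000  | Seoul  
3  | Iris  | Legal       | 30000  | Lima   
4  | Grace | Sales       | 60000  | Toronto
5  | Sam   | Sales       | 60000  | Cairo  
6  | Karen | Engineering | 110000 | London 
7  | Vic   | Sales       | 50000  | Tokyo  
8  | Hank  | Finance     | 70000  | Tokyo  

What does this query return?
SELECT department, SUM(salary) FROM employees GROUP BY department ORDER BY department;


Summing salary within each department:
  Engineering: 110000 = 110000
  Finance: 70000 = 70000
  Legal: 50000 + 30000 = 80000
  Research: 90000 = 90000
  Sales: 60000 + 60000 + 50000 = 170000


5 groups:
Engineering, 110000
Finance, 70000
Legal, 80000
Research, 90000
Sales, 170000


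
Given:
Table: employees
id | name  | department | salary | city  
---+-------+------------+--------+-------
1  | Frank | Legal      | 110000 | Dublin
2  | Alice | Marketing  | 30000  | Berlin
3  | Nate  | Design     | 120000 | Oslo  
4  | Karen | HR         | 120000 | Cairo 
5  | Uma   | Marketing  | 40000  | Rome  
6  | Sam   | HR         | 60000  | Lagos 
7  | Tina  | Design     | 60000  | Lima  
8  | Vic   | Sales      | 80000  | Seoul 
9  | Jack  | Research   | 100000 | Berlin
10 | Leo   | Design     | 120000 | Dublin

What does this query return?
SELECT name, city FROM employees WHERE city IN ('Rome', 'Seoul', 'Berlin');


Filtering: city IN ('Rome', 'Seoul', 'Berlin')
Matching: 4 rows

4 rows:
Alice, Berlin
Uma, Rome
Vic, Seoul
Jack, Berlin


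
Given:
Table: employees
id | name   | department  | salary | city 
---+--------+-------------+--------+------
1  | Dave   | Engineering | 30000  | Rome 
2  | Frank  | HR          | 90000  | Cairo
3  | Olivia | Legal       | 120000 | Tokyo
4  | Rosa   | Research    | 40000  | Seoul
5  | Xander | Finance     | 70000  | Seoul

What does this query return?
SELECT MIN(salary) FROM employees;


Salaries: 30000, 90000, 120000, 40000, 70000
MIN = 30000

30000


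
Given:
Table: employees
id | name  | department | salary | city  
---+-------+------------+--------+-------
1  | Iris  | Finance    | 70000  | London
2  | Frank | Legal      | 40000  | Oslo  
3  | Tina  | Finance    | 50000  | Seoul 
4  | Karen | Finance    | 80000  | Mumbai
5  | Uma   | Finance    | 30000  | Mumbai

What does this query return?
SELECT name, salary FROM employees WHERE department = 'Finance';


Filtering: department = 'Finance'
Matching rows: 4

4 rows:
Iris, 70000
Tina, 50000
Karen, 80000
Uma, 30000


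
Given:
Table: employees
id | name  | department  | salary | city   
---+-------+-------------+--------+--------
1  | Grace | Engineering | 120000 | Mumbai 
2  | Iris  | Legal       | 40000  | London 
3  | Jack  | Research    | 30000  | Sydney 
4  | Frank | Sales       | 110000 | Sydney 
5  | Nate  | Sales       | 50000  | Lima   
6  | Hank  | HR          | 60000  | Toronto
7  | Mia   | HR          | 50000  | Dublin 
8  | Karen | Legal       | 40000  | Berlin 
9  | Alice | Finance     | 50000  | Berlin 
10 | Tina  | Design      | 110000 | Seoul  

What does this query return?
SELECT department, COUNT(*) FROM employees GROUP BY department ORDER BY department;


Assigning each row to its department group:
  Grace -> Engineering
  Iris -> Legal
  Jack -> Research
  Frank -> Sales
  Nate -> Sales
  Hank -> HR
  Mia -> HR
  Karen -> Legal
  Alice -> Finance
  Tina -> Design


7 groups:
Design, 1
Engineering, 1
Finance, 1
HR, 2
Legal, 2
Research, 1
Sales, 2


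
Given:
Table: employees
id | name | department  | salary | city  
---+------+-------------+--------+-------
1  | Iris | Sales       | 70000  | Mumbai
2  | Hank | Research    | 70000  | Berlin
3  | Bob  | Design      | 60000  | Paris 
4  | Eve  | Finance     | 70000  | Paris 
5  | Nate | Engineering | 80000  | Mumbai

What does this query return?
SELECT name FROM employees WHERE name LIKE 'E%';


LIKE 'E%' matches names starting with 'E'
Matching: 1

1 rows:
Eve


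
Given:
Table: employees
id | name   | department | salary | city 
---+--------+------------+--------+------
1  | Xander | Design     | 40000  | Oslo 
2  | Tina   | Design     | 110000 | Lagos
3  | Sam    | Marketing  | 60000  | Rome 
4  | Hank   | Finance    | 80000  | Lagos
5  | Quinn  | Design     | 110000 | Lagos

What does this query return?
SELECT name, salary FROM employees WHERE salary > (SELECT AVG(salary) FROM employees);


Subquery: AVG(salary) = 80000.0
Filtering: salary > 80000.0
  Tina (110000) -> MATCH
  Quinn (110000) -> MATCH


2 rows:
Tina, 110000
Quinn, 110000


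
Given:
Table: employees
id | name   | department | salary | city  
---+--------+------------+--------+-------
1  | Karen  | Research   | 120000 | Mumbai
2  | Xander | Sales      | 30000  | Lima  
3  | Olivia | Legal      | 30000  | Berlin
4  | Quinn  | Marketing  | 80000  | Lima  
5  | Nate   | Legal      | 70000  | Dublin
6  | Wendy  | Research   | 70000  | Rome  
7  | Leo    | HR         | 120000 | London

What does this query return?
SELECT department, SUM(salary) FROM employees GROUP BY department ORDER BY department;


Summing salary within each department:
  HR: 120000 = 120000
  Legal: 30000 + 70000 = 100000
  Marketing: 80000 = 80000
  Research: 120000 + 70000 = 190000
  Sales: 30000 = 30000


5 groups:
HR, 120000
Legal, 100000
Marketing, 80000
Research, 190000
Sales, 30000


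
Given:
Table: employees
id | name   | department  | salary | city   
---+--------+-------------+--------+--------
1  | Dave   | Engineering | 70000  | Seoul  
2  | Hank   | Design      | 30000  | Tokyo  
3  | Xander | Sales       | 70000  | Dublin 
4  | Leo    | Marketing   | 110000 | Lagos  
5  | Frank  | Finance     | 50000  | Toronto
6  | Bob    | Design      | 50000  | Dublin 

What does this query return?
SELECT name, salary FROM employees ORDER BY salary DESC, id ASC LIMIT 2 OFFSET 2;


Sort by salary DESC (id ASC tiebreak), then skip 2 and take 2
Rows 3 through 4

2 rows:
Xander, 70000
Frank, 50000


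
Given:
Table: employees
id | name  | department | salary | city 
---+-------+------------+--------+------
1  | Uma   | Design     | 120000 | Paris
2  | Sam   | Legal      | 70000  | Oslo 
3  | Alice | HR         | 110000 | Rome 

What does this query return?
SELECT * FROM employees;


SELECT * returns all 3 rows with all columns

3 rows:
1, Uma, Design, 120000, Paris
2, Sam, Legal, 70000, Oslo
3, Alice, HR, 110000, Rome
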